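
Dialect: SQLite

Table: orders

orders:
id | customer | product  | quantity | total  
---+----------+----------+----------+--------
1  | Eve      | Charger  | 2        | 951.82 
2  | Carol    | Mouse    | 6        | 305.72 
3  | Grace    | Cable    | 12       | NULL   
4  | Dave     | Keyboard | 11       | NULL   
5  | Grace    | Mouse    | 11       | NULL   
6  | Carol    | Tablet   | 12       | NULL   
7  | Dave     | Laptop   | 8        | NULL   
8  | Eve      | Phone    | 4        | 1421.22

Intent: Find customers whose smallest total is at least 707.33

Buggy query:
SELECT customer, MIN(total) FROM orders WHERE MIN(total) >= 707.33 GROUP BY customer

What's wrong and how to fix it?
Bug: MIN() in WHERE is a misuse of aggregate

Fix: Use HAVING for the per-group MIN condition

Corrected query:
SELECT customer, MIN(total) FROM orders GROUP BY customer HAVING MIN(total) >= 707.33

Result:
customer | MIN(total)
---------+-----------
Eve      | 951.82    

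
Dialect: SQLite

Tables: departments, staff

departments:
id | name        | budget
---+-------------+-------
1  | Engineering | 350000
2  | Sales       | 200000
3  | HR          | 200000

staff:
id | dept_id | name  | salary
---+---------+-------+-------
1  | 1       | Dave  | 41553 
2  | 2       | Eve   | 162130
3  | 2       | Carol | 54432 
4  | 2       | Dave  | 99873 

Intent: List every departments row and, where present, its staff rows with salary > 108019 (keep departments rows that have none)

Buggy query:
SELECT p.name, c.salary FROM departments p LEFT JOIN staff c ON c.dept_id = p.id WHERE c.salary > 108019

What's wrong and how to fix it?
Bug: A WHERE condition on the right-hand table after LEFT JOIN drops unmatched parents

Fix: Put 'c.salary > 108019' in the JOIN's ON clause instead of WHERE

Corrected query:
SELECT p.name, c.salary FROM departments p LEFT JOIN staff c ON c.dept_id = p.id AND c.salary > 108019

Result:
name        | salary
------------+-------
Engineering | NULL  
Sales       | 162130
HR          | NULL  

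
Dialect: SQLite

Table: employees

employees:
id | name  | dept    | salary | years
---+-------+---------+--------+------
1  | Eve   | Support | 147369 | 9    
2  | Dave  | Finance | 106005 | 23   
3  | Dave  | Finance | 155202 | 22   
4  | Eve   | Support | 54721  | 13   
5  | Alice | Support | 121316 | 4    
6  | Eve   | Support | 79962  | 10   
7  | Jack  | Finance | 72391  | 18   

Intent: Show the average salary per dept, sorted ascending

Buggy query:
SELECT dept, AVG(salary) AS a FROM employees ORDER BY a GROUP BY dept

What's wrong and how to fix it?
Bug: GROUP BY must precede ORDER BY

Fix: Reorder: SELECT … FROM … GROUP BY … ORDER BY …

Corrected query:
SELECT dept, AVG(salary) AS a FROM employees GROUP BY dept ORDER BY a

Result:
dept    | a            
--------+--------------
Support | 100842       
Finance | 111199.333333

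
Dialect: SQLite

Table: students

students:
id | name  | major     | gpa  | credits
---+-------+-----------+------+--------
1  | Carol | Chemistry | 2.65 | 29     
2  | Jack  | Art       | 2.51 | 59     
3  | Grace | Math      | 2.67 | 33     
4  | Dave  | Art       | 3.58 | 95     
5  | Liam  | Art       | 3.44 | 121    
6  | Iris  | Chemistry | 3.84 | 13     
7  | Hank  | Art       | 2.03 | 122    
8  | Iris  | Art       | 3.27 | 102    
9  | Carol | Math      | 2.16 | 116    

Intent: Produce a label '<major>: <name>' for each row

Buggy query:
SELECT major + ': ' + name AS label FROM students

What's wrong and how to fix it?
Bug: SQLite uses || for string concatenation; + coerces text to numbers (yielding 0)

Fix: Use the || operator for string concatenation

Corrected query:
SELECT major || ': ' || name AS label FROM students

Result:
label           
----------------
Chemistry: Carol
Art: Jack       
Math: Grace     
Art: Dave       
Art: Liam       
Chemistry: Iris 
Art: Hank       
Art: Iris       
Math: Carol     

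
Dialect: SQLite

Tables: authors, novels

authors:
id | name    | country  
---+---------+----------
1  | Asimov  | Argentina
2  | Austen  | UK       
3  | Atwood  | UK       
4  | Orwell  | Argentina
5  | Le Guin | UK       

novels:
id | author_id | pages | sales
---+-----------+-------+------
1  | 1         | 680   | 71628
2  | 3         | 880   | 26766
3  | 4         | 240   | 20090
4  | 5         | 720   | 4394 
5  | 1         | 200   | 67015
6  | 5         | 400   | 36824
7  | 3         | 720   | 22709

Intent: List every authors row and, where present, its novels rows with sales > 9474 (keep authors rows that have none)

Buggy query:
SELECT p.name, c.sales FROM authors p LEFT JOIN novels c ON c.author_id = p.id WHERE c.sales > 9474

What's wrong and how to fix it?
Bug: Filtering c.sales in WHERE discards the NULL rows produced by LEFT JOIN, turning it into an inner join

Fix: Move the right-table condition into the ON clause so unmatched parents are kept

Corrected query:
SELECT p.name, c.sales FROM authors p LEFT JOIN novels c ON c.author_id = p.id AND c.sales > 9474

Result:
name    | sales
--------+------
Asimov  | 67015
Asimov  | 71628
Austen  | NULL 
Atwood  | 22709
Atwood  | 26766
Orwell  | 20090
Le Guin | 36824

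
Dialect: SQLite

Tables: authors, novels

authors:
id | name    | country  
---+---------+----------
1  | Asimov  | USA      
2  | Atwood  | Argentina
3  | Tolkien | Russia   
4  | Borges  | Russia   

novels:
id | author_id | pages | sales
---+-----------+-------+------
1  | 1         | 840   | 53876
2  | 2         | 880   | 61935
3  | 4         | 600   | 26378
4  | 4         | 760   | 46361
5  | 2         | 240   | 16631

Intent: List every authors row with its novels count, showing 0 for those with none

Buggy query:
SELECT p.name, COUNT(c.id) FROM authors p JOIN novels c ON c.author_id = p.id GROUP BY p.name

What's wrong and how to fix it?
Bug: INNER JOIN drops authors rows that have no matching novels rows

Fix: Use LEFT JOIN so parents without children still appear (COUNT(c.id) gives 0)

Corrected query:
SELECT p.name, COUNT(c.id) FROM authors p LEFT JOIN novels c ON c.author_id = p.id GROUP BY p.name

Result:
name    | COUNT(c.id)
--------+------------
Asimov  | 1          
Atwood  | 2          
Borges  | 2          
Tolkien | 0          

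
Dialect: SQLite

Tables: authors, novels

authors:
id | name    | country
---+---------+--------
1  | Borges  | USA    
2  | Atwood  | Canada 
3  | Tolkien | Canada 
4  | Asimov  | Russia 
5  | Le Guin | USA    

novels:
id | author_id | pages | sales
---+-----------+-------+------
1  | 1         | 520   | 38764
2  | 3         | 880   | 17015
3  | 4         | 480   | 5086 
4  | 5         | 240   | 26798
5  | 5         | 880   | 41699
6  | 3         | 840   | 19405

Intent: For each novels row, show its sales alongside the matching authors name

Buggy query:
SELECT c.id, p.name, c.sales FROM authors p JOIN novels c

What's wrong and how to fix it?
Bug: JOIN with no ON clause produces a cartesian product; every novels row pairs with every authors row

Fix: Specify the join condition linking the foreign key to the parent id

Corrected query:
SELECT c.id, p.name, c.sales FROM authors p JOIN novels c ON c.author_id = p.id

Result:
id | name    | sales
---+---------+------
1  | Borges  | 38764
2  | Tolkien | 17015
3  | Asimov  | 5086 
4  | Le Guin | 26798
5  | Le Guin | 41699
6  | Tolkien | 19405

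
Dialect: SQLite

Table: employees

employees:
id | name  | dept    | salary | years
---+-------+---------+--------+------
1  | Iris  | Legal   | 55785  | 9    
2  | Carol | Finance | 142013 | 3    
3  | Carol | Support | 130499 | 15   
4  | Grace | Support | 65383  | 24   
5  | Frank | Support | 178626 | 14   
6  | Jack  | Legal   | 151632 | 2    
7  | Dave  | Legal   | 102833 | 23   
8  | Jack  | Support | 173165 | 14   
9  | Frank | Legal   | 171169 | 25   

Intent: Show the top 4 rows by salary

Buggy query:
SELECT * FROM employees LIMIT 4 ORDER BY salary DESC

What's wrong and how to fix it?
Bug: LIMIT must come after ORDER BY

Fix: Swap the clauses: ORDER BY first, then LIMIT

Corrected query:
SELECT * FROM employees ORDER BY salary DESC LIMIT 4

Result:
id | name  | dept    | salary | years
---+-------+---------+--------+------
5  | Frank | Support | 178626 | 14   
8  | Jack  | Support | 173165 | 14   
9  | Frank | Legal   | 171169 | 25   
6  | Jack  | Legal   | 151632 | 2    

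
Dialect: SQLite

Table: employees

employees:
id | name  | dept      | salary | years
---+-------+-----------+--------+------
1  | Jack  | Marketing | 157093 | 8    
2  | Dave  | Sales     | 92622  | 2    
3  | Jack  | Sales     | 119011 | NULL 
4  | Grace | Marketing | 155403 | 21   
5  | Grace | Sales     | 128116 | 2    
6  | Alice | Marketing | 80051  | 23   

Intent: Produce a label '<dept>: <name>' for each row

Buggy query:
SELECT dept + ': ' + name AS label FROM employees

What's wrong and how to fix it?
Bug: '+' is numeric addition; on text columns SQLite converts them to 0 instead of concatenating

Fix: Use the || operator for string concatenation

Corrected query:
SELECT dept || ': ' || name AS label FROM employees

Result:
label           
----------------
Marketing: Jack 
Sales: Dave     
Sales: Jack     
Marketing: Grace
Sales: Grace    
Marketing: Alice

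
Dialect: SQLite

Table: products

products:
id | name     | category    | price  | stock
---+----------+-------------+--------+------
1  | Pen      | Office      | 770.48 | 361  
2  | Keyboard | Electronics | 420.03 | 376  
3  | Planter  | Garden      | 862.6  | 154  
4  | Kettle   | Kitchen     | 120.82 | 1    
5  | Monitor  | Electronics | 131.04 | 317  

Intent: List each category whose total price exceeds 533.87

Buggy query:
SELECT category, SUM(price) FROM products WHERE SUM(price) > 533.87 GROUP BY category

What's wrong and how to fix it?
Bug: Aggregate functions cannot appear in a WHERE clause

Fix: Use HAVING (which filters groups after aggregation) instead of WHERE

Corrected query:
SELECT category, SUM(price) FROM products GROUP BY category HAVING SUM(price) > 533.87

Result:
category    | SUM(price)
------------+-----------
Electronics | 551.07    
Garden      | 862.6     
Office      | 770.48    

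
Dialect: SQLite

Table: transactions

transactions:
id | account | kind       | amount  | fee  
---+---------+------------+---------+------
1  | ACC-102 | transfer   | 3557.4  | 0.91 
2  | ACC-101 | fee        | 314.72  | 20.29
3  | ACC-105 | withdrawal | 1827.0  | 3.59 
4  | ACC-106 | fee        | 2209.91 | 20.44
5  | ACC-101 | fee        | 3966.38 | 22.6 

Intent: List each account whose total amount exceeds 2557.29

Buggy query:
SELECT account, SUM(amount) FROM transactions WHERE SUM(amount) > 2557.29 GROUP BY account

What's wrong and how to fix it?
Bug: SUM(amount) is an aggregate, but WHERE filters rows before aggregation

Fix: Move the aggregate condition to a HAVING clause

Corrected query:
SELECT account, SUM(amount) FROM transactions GROUP BY account HAVING SUM(amount) > 2557.29

Result:
account | SUM(amount)
--------+------------
ACC-101 | 4281.1     
ACC-102 | 3557.4     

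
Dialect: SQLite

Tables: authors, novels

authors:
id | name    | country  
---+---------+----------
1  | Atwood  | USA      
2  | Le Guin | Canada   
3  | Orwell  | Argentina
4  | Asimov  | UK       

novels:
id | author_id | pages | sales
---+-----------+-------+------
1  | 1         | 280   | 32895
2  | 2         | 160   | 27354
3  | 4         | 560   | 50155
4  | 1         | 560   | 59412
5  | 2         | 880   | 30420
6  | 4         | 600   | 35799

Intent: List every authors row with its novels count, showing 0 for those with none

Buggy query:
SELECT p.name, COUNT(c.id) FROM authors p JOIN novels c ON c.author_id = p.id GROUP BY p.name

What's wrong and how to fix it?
Bug: An inner join excludes parents with zero children

Fix: Use LEFT JOIN so parents without children still appear (COUNT(c.id) gives 0)

Corrected query:
SELECT p.name, COUNT(c.id) FROM authors p LEFT JOIN novels c ON c.author_id = p.id GROUP BY p.name

Result:
name    | COUNT(c.id)
--------+------------
Asimov  | 2          
Atwood  | 2          
Le Guin | 2          
Orwell  | 0          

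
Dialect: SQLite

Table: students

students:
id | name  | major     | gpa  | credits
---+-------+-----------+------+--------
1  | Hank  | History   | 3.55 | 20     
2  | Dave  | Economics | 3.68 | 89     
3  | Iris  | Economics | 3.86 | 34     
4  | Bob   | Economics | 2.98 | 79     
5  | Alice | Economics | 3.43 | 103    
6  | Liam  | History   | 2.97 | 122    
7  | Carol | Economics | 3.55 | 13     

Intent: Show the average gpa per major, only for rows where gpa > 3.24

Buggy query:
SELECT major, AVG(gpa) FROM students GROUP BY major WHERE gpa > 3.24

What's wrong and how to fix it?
Bug: Row-level WHERE must come before GROUP BY in the clause order

Fix: Place WHERE between FROM and GROUP BY

Corrected query:
SELECT major, AVG(gpa) FROM students WHERE gpa > 3.24 GROUP BY major

Result:
major     | AVG(gpa)
----------+---------
Economics | 3.63    
History   | 3.55    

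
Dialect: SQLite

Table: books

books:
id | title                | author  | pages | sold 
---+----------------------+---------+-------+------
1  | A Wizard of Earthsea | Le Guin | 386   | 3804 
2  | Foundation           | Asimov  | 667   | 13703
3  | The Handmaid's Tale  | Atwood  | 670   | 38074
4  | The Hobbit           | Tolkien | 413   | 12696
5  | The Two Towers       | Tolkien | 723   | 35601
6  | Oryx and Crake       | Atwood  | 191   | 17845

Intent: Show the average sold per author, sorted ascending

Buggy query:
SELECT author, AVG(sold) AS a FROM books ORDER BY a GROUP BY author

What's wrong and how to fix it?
Bug: GROUP BY must precede ORDER BY

Fix: Reorder: SELECT … FROM … GROUP BY … ORDER BY …

Corrected query:
SELECT author, AVG(sold) AS a FROM books GROUP BY author ORDER BY a

Result:
author  | a      
--------+--------
Le Guin | 3804   
Asimov  | 13703  
Tolkien | 24148.5
Atwood  | 27959.5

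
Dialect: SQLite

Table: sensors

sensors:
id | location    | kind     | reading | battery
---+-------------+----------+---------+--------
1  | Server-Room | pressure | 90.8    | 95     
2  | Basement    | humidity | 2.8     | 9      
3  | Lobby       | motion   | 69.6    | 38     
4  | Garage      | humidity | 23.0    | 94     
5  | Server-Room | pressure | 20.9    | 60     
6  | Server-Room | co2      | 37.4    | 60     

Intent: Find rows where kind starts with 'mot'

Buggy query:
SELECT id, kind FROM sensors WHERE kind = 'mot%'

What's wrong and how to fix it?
Bug: Wildcards only work with LIKE; '=' treats '%' as a literal character

Fix: Replace '=' with LIKE so 'mot%' is treated as a pattern

Corrected query:
SELECT id, kind FROM sensors WHERE kind LIKE 'mot%'

Result:
id | kind  
---+-------
3  | motion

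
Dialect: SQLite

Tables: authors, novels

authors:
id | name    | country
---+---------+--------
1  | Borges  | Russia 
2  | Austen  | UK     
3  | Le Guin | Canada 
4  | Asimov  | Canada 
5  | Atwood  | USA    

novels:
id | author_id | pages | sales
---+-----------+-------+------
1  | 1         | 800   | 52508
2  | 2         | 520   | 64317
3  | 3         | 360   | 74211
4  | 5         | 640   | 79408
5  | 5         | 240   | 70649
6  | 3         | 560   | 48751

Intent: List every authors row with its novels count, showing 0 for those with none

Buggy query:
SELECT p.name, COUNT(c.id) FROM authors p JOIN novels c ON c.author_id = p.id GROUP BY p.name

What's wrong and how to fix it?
Bug: An inner join excludes parents with zero children

Fix: Switch to LEFT JOIN to retain unmatched parent rows

Corrected query:
SELECT p.name, COUNT(c.id) FROM authors p LEFT JOIN novels c ON c.author_id = p.id GROUP BY p.name

Result:
name    | COUNT(c.id)
--------+------------
Asimov  | 0          
Atwood  | 2          
Austen  | 1          
Borges  | 1          
Le Guin | 2          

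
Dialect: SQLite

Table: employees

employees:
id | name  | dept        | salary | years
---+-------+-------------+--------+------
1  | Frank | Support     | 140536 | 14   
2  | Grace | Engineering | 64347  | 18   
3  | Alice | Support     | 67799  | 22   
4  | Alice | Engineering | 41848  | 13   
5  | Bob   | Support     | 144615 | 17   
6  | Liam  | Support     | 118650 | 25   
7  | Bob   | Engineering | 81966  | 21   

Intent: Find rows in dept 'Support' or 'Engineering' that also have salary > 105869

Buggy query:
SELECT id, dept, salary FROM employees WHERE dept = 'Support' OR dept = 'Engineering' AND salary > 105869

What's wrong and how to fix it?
Bug: Without parentheses, AND is evaluated before OR, so the salary filter only applies to the 'Engineering' branch

Fix: Group the OR with parentheses (or use IN), then AND the threshold

Corrected query:
SELECT id, dept, salary FROM employees WHERE (dept = 'Support' OR dept = 'Engineering') AND salary > 105869

Result:
id | dept    | salary
---+---------+-------
1  | Support | 140536
5  | Support | 144615
6  | Support | 118650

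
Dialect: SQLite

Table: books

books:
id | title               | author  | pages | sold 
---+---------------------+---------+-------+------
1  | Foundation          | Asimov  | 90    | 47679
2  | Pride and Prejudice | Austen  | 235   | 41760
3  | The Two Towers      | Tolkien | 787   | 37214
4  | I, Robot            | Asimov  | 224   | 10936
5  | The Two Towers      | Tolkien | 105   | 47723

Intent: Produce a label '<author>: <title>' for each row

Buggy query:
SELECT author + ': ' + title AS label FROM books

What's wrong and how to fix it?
Bug: '+' is numeric addition; on text columns SQLite converts them to 0 instead of concatenating

Fix: Replace + with || to concatenate text

Corrected query:
SELECT author || ': ' || title AS label FROM books

Result:
label                      
---------------------------
Asimov: Foundation         
Austen: Pride and Prejudice
Tolkien: The Two Towers    
Asimov: I, Robot           
Tolkien: The Two Towers    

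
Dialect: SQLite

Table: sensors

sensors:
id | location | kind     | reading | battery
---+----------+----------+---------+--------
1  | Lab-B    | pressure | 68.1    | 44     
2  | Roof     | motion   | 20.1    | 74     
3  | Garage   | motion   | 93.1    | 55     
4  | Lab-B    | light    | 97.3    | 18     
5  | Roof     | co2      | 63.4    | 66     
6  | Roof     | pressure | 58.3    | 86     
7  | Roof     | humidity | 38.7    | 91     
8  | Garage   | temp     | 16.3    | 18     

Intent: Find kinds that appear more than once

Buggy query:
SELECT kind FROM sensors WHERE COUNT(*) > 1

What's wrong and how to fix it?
Bug: WHERE can't reference COUNT(*); aggregates are computed after WHERE

Fix: GROUP BY kind, then filter groups with HAVING COUNT(*) > 1

Corrected query:
SELECT kind FROM sensors GROUP BY kind HAVING COUNT(*) > 1

Result:
kind    
--------
motion  
pressure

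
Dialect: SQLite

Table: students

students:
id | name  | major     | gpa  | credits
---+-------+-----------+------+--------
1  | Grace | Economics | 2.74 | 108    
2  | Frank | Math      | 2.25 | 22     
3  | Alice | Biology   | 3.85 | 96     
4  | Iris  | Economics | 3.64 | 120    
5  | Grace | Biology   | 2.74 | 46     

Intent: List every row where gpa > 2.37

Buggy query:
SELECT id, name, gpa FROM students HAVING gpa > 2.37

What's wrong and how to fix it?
Bug: This is a non-aggregate query (no GROUP BY, no aggregates), so in SQLite the HAVING clause is invalid here; a row-level condition belongs in WHERE

Fix: Use WHERE for row-level filtering

Corrected query:
SELECT id, name, gpa FROM students WHERE gpa > 2.37

Result:
id | name  | gpa 
---+-------+-----
1  | Grace | 2.74
3  | Alice | 3.85
4  | Iris  | 3.64
5  | Grace | 2.74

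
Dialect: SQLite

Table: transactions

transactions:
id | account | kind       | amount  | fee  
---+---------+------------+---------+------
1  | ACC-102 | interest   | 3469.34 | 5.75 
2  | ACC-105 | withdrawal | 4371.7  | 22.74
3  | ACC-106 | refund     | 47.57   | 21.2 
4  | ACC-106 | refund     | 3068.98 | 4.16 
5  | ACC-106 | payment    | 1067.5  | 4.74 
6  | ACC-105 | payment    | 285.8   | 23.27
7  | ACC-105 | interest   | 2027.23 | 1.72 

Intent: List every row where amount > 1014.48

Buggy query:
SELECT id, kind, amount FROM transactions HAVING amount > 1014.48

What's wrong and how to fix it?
Bug: HAVING filters the output of aggregation, but this query has no GROUP BY and no aggregate functions, so SQLite rejects it (HAVING clause on a non-aggregate query); the condition here is per row

Fix: Use WHERE for row-level filtering

Corrected query:
SELECT id, kind, amount FROM transactions WHERE amount > 1014.48

Result:
id | kind       | amount 
---+------------+--------
1  | interest   | 3469.34
2  | withdrawal | 4371.7 
4  | refund     | 3068.98
5  | payment    | 1067.5 
7  | interest   | 2027.23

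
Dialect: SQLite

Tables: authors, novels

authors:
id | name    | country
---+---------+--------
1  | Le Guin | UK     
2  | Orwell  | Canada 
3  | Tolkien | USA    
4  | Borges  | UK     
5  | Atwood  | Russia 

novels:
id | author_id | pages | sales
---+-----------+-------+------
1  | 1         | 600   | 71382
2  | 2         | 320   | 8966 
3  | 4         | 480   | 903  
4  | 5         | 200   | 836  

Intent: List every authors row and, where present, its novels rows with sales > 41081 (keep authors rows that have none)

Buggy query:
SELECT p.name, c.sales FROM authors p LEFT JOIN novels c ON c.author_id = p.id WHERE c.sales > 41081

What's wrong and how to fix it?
Bug: A WHERE condition on the right-hand table after LEFT JOIN drops unmatched parents

Fix: Put 'c.sales > 41081' in the JOIN's ON clause instead of WHERE

Corrected query:
SELECT p.name, c.sales FROM authors p LEFT JOIN novels c ON c.author_id = p.id AND c.sales > 41081

Result:
name    | sales
--------+------
Le Guin | 71382
Orwell  | NULL 
Tolkien | NULL 
Borges  | NULL 
Atwood  | NULL 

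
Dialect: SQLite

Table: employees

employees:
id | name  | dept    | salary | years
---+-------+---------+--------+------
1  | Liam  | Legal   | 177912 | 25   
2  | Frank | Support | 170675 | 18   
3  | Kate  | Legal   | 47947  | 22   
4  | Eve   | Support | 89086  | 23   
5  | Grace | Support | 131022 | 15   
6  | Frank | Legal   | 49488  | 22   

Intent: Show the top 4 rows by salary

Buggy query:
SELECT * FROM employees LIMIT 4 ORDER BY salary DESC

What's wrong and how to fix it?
Bug: LIMIT must come after ORDER BY

Fix: Sort with ORDER BY, then apply LIMIT

Corrected query:
SELECT * FROM employees ORDER BY salary DESC LIMIT 4

Result:
id | name  | dept    | salary | years
---+-------+---------+--------+------
1  | Liam  | Legal   | 177912 | 25   
2  | Frank | Support | 170675 | 18   
5  | Grace | Support | 131022 | 15   
4  | Eve   | Support | 89086  | 23   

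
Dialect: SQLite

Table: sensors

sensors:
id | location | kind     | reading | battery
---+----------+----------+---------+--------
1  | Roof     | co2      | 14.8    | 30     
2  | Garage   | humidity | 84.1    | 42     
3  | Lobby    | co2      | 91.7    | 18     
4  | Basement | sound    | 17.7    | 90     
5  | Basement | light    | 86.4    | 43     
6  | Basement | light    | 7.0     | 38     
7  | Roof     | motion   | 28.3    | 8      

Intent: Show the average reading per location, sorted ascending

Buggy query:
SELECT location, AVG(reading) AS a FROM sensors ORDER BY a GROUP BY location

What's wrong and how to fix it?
Bug: GROUP BY must precede ORDER BY

Fix: Reorder: SELECT … FROM … GROUP BY … ORDER BY …

Corrected query:
SELECT location, AVG(reading) AS a FROM sensors GROUP BY location ORDER BY a

Result:
location | a        
---------+----------
Roof     | 21.55    
Basement | 37.033333
Garage   | 84.1     
Lobby    | 91.7     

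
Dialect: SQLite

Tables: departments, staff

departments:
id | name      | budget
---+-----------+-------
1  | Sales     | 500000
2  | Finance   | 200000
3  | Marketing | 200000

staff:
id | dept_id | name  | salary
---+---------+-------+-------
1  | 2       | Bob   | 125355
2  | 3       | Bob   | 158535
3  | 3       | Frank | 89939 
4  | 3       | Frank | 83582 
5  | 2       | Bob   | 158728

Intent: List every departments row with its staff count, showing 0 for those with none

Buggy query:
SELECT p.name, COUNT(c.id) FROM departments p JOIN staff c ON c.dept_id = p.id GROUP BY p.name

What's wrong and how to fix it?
Bug: INNER JOIN drops departments rows that have no matching staff rows

Fix: Switch to LEFT JOIN to retain unmatched parent rows

Corrected query:
SELECT p.name, COUNT(c.id) FROM departments p LEFT JOIN staff c ON c.dept_id = p.id GROUP BY p.name

Result:
name      | COUNT(c.id)
----------+------------
Finance   | 2          
Marketing | 3          
Sales     | 0          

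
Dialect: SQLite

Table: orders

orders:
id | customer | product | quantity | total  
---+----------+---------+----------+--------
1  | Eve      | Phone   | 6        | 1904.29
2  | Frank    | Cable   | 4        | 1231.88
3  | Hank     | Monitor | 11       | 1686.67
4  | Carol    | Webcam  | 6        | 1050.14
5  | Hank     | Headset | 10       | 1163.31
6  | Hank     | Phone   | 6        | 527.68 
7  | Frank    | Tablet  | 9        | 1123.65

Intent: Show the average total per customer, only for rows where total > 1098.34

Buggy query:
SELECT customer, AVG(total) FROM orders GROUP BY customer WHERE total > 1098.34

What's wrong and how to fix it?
Bug: WHERE cannot follow GROUP BY

Fix: Move the WHERE clause before GROUP BY

Corrected query:
SELECT customer, AVG(total) FROM orders WHERE total > 1098.34 GROUP BY customer

Result:
customer | AVG(total)
---------+-----------
Eve      | 1904.29   
Frank    | 1177.765  
Hank     | 1424.99   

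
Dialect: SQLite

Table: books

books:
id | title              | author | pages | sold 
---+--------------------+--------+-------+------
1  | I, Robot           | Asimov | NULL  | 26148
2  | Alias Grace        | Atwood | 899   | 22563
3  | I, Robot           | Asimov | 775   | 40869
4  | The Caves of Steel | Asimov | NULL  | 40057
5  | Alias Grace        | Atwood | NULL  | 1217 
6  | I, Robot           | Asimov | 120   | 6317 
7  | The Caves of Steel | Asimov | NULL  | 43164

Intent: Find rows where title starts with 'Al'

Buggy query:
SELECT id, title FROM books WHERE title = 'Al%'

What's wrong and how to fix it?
Bug: Wildcards only work with LIKE; '=' treats '%' as a literal character

Fix: Replace '=' with LIKE so 'Al%' is treated as a pattern

Corrected query:
SELECT id, title FROM books WHERE title LIKE 'Al%'

Result:
id | title      
---+------------
2  | Alias Grace
5  | Alias Grace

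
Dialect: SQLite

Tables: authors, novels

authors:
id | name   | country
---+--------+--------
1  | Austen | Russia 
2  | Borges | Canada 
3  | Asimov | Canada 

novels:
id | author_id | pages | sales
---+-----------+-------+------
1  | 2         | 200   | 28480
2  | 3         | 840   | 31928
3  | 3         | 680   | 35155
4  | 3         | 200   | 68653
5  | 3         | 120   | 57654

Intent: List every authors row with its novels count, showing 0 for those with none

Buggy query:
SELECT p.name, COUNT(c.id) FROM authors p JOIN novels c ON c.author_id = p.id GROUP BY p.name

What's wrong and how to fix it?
Bug: INNER JOIN drops authors rows that have no matching novels rows

Fix: Switch to LEFT JOIN to retain unmatched parent rows

Corrected query:
SELECT p.name, COUNT(c.id) FROM authors p LEFT JOIN novels c ON c.author_id = p.id GROUP BY p.name

Result:
name   | COUNT(c.id)
-------+------------
Asimov | 4          
Austen | 0          
Borges | 1          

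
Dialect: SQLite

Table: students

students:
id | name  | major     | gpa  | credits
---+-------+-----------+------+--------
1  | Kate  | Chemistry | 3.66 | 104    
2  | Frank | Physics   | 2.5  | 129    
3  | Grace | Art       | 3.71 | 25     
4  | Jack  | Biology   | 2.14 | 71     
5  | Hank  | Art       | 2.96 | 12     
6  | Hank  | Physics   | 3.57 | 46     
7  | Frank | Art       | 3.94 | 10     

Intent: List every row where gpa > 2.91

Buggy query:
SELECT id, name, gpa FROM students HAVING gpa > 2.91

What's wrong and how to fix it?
Bug: HAVING filters the output of aggregation, but this query has no GROUP BY and no aggregate functions, so SQLite rejects it (HAVING clause on a non-aggregate query); the condition here is per row

Fix: Replace HAVING with WHERE since the condition applies to individual rows

Corrected query:
SELECT id, name, gpa FROM students WHERE gpa > 2.91

Result:
id | name  | gpa 
---+-------+-----
1  | Kate  | 3.66
3  | Grace | 3.71
5  | Hank  | 2.96
6  | Hank  | 3.57
7  | Frank | 3.94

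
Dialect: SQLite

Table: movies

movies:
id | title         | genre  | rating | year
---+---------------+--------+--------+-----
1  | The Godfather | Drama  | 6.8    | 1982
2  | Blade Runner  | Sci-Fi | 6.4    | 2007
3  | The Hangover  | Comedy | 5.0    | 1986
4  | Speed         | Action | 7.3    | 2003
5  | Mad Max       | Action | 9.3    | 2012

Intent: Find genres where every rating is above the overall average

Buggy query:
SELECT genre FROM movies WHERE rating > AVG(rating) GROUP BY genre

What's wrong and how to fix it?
Bug: AVG() is an aggregate; it can't sit directly in WHERE

Fix: Use a subquery for AVG and a HAVING MIN(...) filter so the condition holds for every row in the group

Corrected query:
SELECT genre FROM movies GROUP BY genre HAVING MIN(rating) > (SELECT AVG(rating) FROM movies)

Result:
genre 
------
Action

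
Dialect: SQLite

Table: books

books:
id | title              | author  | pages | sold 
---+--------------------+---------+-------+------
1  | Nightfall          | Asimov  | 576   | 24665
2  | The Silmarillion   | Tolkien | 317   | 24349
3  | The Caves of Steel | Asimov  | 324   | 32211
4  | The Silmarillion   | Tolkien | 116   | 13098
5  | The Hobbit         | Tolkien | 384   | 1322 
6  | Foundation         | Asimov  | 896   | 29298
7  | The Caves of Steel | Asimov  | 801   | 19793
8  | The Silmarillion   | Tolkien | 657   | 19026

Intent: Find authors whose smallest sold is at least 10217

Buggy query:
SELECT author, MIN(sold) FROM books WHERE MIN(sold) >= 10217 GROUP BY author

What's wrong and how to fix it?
Bug: Aggregates like MIN are computed per group after WHERE runs

Fix: Replace WHERE with HAVING after the GROUP BY

Corrected query:
SELECT author, MIN(sold) FROM books GROUP BY author HAVING MIN(sold) >= 10217

Result:
author | MIN(sold)
-------+----------
Asimov | 19793    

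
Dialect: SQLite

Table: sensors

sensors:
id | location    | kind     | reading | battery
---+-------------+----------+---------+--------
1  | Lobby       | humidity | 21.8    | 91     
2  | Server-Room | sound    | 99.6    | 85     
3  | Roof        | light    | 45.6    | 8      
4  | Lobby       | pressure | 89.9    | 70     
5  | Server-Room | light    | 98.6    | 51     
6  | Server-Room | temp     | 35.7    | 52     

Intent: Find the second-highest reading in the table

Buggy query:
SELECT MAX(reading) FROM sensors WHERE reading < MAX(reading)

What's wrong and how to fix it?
Bug: The inner MAX is an aggregate inside WHERE, which is not allowed

Fix: Compute the overall MAX in a subquery, then take MAX of rows below it

Corrected query:
SELECT MAX(reading) FROM sensors WHERE reading < (SELECT MAX(reading) FROM sensors)

Result:
MAX(reading)
------------
98.6        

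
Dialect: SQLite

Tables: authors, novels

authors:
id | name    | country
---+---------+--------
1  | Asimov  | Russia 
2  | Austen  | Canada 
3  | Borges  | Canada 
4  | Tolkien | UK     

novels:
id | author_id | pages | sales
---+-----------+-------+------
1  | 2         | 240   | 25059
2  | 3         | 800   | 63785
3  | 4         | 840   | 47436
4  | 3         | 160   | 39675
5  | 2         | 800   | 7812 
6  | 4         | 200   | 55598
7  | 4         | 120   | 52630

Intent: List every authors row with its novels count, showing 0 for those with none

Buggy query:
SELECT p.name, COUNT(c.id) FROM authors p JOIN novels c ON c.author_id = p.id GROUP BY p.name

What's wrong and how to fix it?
Bug: An inner join excludes parents with zero children

Fix: Use LEFT JOIN so parents without children still appear (COUNT(c.id) gives 0)

Corrected query:
SELECT p.name, COUNT(c.id) FROM authors p LEFT JOIN novels c ON c.author_id = p.id GROUP BY p.name

Result:
name    | COUNT(c.id)
--------+------------
Asimov  | 0          
Austen  | 2          
Borges  | 2          
Tolkien | 3          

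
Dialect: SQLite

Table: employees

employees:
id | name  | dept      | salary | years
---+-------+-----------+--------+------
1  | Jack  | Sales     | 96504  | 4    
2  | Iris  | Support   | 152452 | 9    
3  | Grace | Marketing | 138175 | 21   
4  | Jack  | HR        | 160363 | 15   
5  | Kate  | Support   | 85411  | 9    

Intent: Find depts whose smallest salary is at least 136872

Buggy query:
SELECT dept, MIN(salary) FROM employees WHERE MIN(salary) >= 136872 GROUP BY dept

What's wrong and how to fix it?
Bug: Aggregates like MIN are computed per group after WHERE runs

Fix: Use HAVING for the per-group MIN condition

Corrected query:
SELECT dept, MIN(salary) FROM employees GROUP BY dept HAVING MIN(salary) >= 136872

Result:
dept      | MIN(salary)
----------+------------
HR        | 160363     
Marketing | 138175     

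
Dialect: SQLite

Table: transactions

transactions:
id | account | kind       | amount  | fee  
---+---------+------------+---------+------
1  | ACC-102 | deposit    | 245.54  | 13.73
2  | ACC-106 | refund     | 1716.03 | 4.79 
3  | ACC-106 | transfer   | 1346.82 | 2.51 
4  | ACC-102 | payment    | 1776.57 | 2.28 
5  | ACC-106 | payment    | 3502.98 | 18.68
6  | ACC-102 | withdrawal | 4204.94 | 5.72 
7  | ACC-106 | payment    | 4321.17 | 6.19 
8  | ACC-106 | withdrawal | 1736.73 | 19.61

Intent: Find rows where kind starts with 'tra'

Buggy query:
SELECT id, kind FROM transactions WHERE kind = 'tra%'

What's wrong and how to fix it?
Bug: Wildcards only work with LIKE; '=' treats '%' as a literal character

Fix: Replace '=' with LIKE so 'tra%' is treated as a pattern

Corrected query:
SELECT id, kind FROM transactions WHERE kind LIKE 'tra%'

Result:
id | kind    
---+---------
3  | transfer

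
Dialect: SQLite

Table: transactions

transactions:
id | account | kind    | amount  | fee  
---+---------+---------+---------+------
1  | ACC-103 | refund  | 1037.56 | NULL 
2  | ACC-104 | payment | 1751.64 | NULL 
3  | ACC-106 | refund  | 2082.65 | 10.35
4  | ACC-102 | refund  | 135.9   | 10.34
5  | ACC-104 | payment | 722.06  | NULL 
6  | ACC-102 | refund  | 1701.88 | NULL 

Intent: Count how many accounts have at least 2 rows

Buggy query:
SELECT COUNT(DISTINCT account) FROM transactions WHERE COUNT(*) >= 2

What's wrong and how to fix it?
Bug: WHERE filters individual rows, not groups, so a group-level COUNT is invalid there

Fix: Group first with HAVING COUNT(*) >= 2, then COUNT the resulting groups

Corrected query:
SELECT COUNT(*) FROM (SELECT account FROM transactions GROUP BY account HAVING COUNT(*) >= 2)

Result:
COUNT(*)
--------
2       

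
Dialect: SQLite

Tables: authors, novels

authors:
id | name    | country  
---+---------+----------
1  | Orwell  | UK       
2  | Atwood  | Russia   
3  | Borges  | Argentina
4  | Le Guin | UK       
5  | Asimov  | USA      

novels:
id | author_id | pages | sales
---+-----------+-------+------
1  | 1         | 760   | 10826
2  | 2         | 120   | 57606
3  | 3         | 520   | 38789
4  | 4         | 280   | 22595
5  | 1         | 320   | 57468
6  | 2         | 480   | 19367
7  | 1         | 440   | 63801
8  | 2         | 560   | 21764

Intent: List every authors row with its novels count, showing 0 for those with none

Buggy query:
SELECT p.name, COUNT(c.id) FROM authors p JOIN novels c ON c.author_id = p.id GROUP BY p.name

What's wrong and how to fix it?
Bug: INNER JOIN drops authors rows that have no matching novels rows

Fix: Use LEFT JOIN so parents without children still appear (COUNT(c.id) gives 0)

Corrected query:
SELECT p.name, COUNT(c.id) FROM authors p LEFT JOIN novels c ON c.author_id = p.id GROUP BY p.name

Result:
name    | COUNT(c.id)
--------+------------
Asimov  | 0          
Atwood  | 3          
Borges  | 1          
Le Guin | 1          
Orwell  | 3          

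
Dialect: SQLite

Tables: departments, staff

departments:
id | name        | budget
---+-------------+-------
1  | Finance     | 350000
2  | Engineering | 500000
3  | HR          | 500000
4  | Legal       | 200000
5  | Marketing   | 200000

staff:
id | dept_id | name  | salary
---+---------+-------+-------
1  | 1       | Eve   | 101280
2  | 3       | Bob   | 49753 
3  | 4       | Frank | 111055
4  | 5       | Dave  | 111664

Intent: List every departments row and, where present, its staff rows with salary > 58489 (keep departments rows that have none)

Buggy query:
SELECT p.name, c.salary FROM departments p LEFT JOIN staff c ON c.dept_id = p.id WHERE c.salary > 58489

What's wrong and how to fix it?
Bug: Filtering c.salary in WHERE discards the NULL rows produced by LEFT JOIN, turning it into an inner join

Fix: Put 'c.salary > 58489' in the JOIN's ON clause instead of WHERE

Corrected query:
SELECT p.name, c.salary FROM departments p LEFT JOIN staff c ON c.dept_id = p.id AND c.salary > 58489

Result:
name        | salary
------------+-------
Finance     | 101280
Engineering | NULL  
HR          | NULL  
Legal       | 111055
Marketing   | 111664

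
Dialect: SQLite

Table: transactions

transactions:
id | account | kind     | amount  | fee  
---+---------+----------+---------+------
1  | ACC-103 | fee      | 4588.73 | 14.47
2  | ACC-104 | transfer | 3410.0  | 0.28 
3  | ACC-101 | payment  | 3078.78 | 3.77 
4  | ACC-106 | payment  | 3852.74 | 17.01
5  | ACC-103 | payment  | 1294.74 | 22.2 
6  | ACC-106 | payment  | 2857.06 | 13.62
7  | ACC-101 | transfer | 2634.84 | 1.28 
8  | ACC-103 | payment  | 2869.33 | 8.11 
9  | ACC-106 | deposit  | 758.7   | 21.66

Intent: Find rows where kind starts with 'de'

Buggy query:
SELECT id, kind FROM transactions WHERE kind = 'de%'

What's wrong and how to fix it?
Bug: Wildcards only work with LIKE; '=' treats '%' as a literal character

Fix: Replace '=' with LIKE so 'de%' is treated as a pattern

Corrected query:
SELECT id, kind FROM transactions WHERE kind LIKE 'de%'

Result:
id | kind   
---+--------
9  | deposit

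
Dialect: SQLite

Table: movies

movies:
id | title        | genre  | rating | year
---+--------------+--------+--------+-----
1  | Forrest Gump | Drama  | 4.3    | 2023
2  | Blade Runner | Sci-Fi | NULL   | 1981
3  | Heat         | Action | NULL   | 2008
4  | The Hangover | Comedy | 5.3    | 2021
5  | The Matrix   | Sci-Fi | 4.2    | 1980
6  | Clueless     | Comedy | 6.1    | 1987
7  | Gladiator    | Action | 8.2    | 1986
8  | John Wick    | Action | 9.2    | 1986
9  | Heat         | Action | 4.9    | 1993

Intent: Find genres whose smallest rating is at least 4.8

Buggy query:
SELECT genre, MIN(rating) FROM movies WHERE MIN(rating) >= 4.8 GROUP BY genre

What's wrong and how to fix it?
Bug: MIN() in WHERE is a misuse of aggregate

Fix: Use HAVING for the per-group MIN condition

Corrected query:
SELECT genre, MIN(rating) FROM movies GROUP BY genre HAVING MIN(rating) >= 4.8

Result:
genre  | MIN(rating)
-------+------------
Action | 4.9        
Comedy | 5.3        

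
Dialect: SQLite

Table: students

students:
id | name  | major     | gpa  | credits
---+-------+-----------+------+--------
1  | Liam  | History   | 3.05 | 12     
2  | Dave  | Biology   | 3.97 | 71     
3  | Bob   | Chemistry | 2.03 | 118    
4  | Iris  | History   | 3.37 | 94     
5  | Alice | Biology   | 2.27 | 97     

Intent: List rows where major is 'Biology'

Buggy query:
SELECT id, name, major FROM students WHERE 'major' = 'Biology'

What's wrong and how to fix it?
Bug: 'major' in single quotes is a string literal, not the column; the comparison is literal-vs-literal and never true

Fix: Reference the column as major without single quotes

Corrected query:
SELECT id, name, major FROM students WHERE major = 'Biology'

Result:
id | name  | major  
---+-------+--------
2  | Dave  | Biology
5  | Alice | Biology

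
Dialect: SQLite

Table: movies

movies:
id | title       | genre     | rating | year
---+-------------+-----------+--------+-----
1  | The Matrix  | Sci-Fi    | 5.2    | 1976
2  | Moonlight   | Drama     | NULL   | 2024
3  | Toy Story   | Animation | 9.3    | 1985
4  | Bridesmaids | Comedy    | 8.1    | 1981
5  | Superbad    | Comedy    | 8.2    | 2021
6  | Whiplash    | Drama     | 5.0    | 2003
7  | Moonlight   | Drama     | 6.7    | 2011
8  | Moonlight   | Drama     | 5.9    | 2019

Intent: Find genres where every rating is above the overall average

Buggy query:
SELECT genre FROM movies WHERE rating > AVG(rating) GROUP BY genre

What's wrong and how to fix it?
Bug: AVG() is an aggregate; it can't sit directly in WHERE

Fix: Use a subquery for AVG and a HAVING MIN(...) filter so the condition holds for every row in the group

Corrected query:
SELECT genre FROM movies GROUP BY genre HAVING MIN(rating) > (SELECT AVG(rating) FROM movies)

Result:
genre    
---------
Animation
Comedy   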